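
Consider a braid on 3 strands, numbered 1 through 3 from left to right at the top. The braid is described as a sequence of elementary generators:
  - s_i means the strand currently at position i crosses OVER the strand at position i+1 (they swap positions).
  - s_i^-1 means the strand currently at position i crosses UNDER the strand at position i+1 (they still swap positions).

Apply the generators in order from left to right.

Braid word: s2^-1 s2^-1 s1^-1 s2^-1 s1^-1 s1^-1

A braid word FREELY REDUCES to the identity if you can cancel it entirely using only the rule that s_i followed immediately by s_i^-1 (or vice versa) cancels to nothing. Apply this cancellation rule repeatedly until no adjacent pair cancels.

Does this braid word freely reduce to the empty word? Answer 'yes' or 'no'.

Answer: no

Derivation:
Gen 1 (s2^-1): push. Stack: [s2^-1]
Gen 2 (s2^-1): push. Stack: [s2^-1 s2^-1]
Gen 3 (s1^-1): push. Stack: [s2^-1 s2^-1 s1^-1]
Gen 4 (s2^-1): push. Stack: [s2^-1 s2^-1 s1^-1 s2^-1]
Gen 5 (s1^-1): push. Stack: [s2^-1 s2^-1 s1^-1 s2^-1 s1^-1]
Gen 6 (s1^-1): push. Stack: [s2^-1 s2^-1 s1^-1 s2^-1 s1^-1 s1^-1]
Reduced word: s2^-1 s2^-1 s1^-1 s2^-1 s1^-1 s1^-1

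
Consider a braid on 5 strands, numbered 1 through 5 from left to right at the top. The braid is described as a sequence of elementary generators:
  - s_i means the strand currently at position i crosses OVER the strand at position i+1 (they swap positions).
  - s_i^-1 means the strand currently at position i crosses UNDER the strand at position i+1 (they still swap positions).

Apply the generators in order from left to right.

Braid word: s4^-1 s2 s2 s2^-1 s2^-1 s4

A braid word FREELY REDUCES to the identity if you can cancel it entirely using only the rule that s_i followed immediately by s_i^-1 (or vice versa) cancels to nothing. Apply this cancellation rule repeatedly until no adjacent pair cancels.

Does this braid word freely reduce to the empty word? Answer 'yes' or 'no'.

Gen 1 (s4^-1): push. Stack: [s4^-1]
Gen 2 (s2): push. Stack: [s4^-1 s2]
Gen 3 (s2): push. Stack: [s4^-1 s2 s2]
Gen 4 (s2^-1): cancels prior s2. Stack: [s4^-1 s2]
Gen 5 (s2^-1): cancels prior s2. Stack: [s4^-1]
Gen 6 (s4): cancels prior s4^-1. Stack: []
Reduced word: (empty)

Answer: yes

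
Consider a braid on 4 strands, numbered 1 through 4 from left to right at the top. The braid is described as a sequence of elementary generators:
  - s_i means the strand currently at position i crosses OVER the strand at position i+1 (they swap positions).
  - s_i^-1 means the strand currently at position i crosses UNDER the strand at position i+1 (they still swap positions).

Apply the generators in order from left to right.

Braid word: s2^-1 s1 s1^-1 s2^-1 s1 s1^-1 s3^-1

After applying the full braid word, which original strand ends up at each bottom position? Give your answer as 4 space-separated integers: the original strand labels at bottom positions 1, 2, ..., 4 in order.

Gen 1 (s2^-1): strand 2 crosses under strand 3. Perm now: [1 3 2 4]
Gen 2 (s1): strand 1 crosses over strand 3. Perm now: [3 1 2 4]
Gen 3 (s1^-1): strand 3 crosses under strand 1. Perm now: [1 3 2 4]
Gen 4 (s2^-1): strand 3 crosses under strand 2. Perm now: [1 2 3 4]
Gen 5 (s1): strand 1 crosses over strand 2. Perm now: [2 1 3 4]
Gen 6 (s1^-1): strand 2 crosses under strand 1. Perm now: [1 2 3 4]
Gen 7 (s3^-1): strand 3 crosses under strand 4. Perm now: [1 2 4 3]

Answer: 1 2 4 3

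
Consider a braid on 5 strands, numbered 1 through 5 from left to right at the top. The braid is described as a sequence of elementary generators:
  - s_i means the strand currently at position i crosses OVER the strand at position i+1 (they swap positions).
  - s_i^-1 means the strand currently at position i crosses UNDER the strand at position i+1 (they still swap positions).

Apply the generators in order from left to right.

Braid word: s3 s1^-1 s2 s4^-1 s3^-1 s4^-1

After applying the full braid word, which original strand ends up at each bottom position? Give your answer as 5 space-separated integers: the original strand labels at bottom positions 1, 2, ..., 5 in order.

Gen 1 (s3): strand 3 crosses over strand 4. Perm now: [1 2 4 3 5]
Gen 2 (s1^-1): strand 1 crosses under strand 2. Perm now: [2 1 4 3 5]
Gen 3 (s2): strand 1 crosses over strand 4. Perm now: [2 4 1 3 5]
Gen 4 (s4^-1): strand 3 crosses under strand 5. Perm now: [2 4 1 5 3]
Gen 5 (s3^-1): strand 1 crosses under strand 5. Perm now: [2 4 5 1 3]
Gen 6 (s4^-1): strand 1 crosses under strand 3. Perm now: [2 4 5 3 1]

Answer: 2 4 5 3 1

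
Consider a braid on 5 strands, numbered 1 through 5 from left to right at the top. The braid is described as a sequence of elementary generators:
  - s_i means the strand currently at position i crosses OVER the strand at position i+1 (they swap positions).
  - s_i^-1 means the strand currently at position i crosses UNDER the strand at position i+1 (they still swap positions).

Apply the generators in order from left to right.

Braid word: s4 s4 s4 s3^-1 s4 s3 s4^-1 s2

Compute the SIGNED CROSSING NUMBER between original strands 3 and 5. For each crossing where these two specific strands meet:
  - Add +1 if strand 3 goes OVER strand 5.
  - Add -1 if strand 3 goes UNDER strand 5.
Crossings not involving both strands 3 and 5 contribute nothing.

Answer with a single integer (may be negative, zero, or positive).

Answer: 0

Derivation:
Gen 1: crossing 4x5. Both 3&5? no. Sum: 0
Gen 2: crossing 5x4. Both 3&5? no. Sum: 0
Gen 3: crossing 4x5. Both 3&5? no. Sum: 0
Gen 4: 3 under 5. Both 3&5? yes. Contrib: -1. Sum: -1
Gen 5: crossing 3x4. Both 3&5? no. Sum: -1
Gen 6: crossing 5x4. Both 3&5? no. Sum: -1
Gen 7: 5 under 3. Both 3&5? yes. Contrib: +1. Sum: 0
Gen 8: crossing 2x4. Both 3&5? no. Sum: 0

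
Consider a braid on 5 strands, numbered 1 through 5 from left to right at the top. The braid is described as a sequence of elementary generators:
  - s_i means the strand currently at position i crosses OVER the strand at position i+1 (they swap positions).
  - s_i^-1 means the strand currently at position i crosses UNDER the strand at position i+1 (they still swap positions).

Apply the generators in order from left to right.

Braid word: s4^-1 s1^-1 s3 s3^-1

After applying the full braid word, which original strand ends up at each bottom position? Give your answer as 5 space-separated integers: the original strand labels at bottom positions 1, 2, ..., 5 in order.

Gen 1 (s4^-1): strand 4 crosses under strand 5. Perm now: [1 2 3 5 4]
Gen 2 (s1^-1): strand 1 crosses under strand 2. Perm now: [2 1 3 5 4]
Gen 3 (s3): strand 3 crosses over strand 5. Perm now: [2 1 5 3 4]
Gen 4 (s3^-1): strand 5 crosses under strand 3. Perm now: [2 1 3 5 4]

Answer: 2 1 3 5 4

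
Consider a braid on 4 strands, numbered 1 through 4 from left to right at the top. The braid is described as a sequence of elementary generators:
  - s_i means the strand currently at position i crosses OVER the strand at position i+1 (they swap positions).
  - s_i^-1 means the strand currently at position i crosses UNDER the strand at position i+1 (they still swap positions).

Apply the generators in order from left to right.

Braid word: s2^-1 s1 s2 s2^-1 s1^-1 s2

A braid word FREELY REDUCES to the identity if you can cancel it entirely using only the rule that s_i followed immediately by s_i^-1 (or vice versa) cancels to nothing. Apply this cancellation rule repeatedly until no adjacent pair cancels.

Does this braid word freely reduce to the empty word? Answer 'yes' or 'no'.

Answer: yes

Derivation:
Gen 1 (s2^-1): push. Stack: [s2^-1]
Gen 2 (s1): push. Stack: [s2^-1 s1]
Gen 3 (s2): push. Stack: [s2^-1 s1 s2]
Gen 4 (s2^-1): cancels prior s2. Stack: [s2^-1 s1]
Gen 5 (s1^-1): cancels prior s1. Stack: [s2^-1]
Gen 6 (s2): cancels prior s2^-1. Stack: []
Reduced word: (empty)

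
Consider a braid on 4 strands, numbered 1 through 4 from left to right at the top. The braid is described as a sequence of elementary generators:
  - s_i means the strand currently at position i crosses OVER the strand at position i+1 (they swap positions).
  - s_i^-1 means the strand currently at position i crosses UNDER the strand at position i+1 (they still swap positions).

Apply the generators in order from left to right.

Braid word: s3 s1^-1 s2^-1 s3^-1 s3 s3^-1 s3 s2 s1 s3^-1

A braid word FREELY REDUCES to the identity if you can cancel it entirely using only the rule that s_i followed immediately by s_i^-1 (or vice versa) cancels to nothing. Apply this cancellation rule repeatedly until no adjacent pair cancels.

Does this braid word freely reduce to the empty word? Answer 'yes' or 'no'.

Answer: yes

Derivation:
Gen 1 (s3): push. Stack: [s3]
Gen 2 (s1^-1): push. Stack: [s3 s1^-1]
Gen 3 (s2^-1): push. Stack: [s3 s1^-1 s2^-1]
Gen 4 (s3^-1): push. Stack: [s3 s1^-1 s2^-1 s3^-1]
Gen 5 (s3): cancels prior s3^-1. Stack: [s3 s1^-1 s2^-1]
Gen 6 (s3^-1): push. Stack: [s3 s1^-1 s2^-1 s3^-1]
Gen 7 (s3): cancels prior s3^-1. Stack: [s3 s1^-1 s2^-1]
Gen 8 (s2): cancels prior s2^-1. Stack: [s3 s1^-1]
Gen 9 (s1): cancels prior s1^-1. Stack: [s3]
Gen 10 (s3^-1): cancels prior s3. Stack: []
Reduced word: (empty)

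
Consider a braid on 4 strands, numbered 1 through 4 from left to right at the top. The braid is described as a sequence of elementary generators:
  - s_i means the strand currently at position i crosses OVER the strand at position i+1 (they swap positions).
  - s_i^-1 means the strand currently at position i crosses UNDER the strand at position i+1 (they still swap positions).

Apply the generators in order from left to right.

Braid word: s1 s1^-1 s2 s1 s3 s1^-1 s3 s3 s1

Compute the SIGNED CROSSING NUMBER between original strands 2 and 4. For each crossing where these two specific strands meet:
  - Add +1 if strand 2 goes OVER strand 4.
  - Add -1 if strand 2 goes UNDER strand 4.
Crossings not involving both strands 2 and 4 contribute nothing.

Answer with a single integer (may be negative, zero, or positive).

Answer: 1

Derivation:
Gen 1: crossing 1x2. Both 2&4? no. Sum: 0
Gen 2: crossing 2x1. Both 2&4? no. Sum: 0
Gen 3: crossing 2x3. Both 2&4? no. Sum: 0
Gen 4: crossing 1x3. Both 2&4? no. Sum: 0
Gen 5: 2 over 4. Both 2&4? yes. Contrib: +1. Sum: 1
Gen 6: crossing 3x1. Both 2&4? no. Sum: 1
Gen 7: 4 over 2. Both 2&4? yes. Contrib: -1. Sum: 0
Gen 8: 2 over 4. Both 2&4? yes. Contrib: +1. Sum: 1
Gen 9: crossing 1x3. Both 2&4? no. Sum: 1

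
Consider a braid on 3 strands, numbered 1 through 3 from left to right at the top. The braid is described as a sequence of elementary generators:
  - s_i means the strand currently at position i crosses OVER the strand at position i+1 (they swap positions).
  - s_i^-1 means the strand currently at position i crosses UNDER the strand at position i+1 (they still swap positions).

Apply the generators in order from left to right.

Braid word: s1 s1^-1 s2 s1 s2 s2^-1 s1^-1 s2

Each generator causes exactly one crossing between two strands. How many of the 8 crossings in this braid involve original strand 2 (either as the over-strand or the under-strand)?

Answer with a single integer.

Gen 1: crossing 1x2. Involves strand 2? yes. Count so far: 1
Gen 2: crossing 2x1. Involves strand 2? yes. Count so far: 2
Gen 3: crossing 2x3. Involves strand 2? yes. Count so far: 3
Gen 4: crossing 1x3. Involves strand 2? no. Count so far: 3
Gen 5: crossing 1x2. Involves strand 2? yes. Count so far: 4
Gen 6: crossing 2x1. Involves strand 2? yes. Count so far: 5
Gen 7: crossing 3x1. Involves strand 2? no. Count so far: 5
Gen 8: crossing 3x2. Involves strand 2? yes. Count so far: 6

Answer: 6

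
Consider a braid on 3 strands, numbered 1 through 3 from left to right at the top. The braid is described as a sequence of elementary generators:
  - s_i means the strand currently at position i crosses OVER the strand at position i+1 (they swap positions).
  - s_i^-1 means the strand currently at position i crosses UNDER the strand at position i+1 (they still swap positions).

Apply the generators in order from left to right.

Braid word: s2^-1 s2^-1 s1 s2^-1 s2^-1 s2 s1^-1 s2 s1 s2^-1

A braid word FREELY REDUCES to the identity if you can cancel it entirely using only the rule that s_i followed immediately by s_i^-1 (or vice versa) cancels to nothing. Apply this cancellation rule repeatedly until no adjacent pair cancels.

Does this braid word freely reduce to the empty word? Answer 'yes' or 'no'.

Answer: no

Derivation:
Gen 1 (s2^-1): push. Stack: [s2^-1]
Gen 2 (s2^-1): push. Stack: [s2^-1 s2^-1]
Gen 3 (s1): push. Stack: [s2^-1 s2^-1 s1]
Gen 4 (s2^-1): push. Stack: [s2^-1 s2^-1 s1 s2^-1]
Gen 5 (s2^-1): push. Stack: [s2^-1 s2^-1 s1 s2^-1 s2^-1]
Gen 6 (s2): cancels prior s2^-1. Stack: [s2^-1 s2^-1 s1 s2^-1]
Gen 7 (s1^-1): push. Stack: [s2^-1 s2^-1 s1 s2^-1 s1^-1]
Gen 8 (s2): push. Stack: [s2^-1 s2^-1 s1 s2^-1 s1^-1 s2]
Gen 9 (s1): push. Stack: [s2^-1 s2^-1 s1 s2^-1 s1^-1 s2 s1]
Gen 10 (s2^-1): push. Stack: [s2^-1 s2^-1 s1 s2^-1 s1^-1 s2 s1 s2^-1]
Reduced word: s2^-1 s2^-1 s1 s2^-1 s1^-1 s2 s1 s2^-1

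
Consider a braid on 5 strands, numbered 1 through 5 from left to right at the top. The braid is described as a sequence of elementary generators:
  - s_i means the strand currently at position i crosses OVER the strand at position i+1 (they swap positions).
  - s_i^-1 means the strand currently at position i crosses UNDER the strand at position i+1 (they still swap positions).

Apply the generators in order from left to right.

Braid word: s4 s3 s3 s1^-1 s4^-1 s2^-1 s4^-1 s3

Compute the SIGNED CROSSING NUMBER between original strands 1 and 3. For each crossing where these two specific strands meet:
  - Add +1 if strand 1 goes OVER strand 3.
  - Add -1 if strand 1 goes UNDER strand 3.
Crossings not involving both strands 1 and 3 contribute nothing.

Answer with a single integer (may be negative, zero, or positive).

Gen 1: crossing 4x5. Both 1&3? no. Sum: 0
Gen 2: crossing 3x5. Both 1&3? no. Sum: 0
Gen 3: crossing 5x3. Both 1&3? no. Sum: 0
Gen 4: crossing 1x2. Both 1&3? no. Sum: 0
Gen 5: crossing 5x4. Both 1&3? no. Sum: 0
Gen 6: 1 under 3. Both 1&3? yes. Contrib: -1. Sum: -1
Gen 7: crossing 4x5. Both 1&3? no. Sum: -1
Gen 8: crossing 1x5. Both 1&3? no. Sum: -1

Answer: -1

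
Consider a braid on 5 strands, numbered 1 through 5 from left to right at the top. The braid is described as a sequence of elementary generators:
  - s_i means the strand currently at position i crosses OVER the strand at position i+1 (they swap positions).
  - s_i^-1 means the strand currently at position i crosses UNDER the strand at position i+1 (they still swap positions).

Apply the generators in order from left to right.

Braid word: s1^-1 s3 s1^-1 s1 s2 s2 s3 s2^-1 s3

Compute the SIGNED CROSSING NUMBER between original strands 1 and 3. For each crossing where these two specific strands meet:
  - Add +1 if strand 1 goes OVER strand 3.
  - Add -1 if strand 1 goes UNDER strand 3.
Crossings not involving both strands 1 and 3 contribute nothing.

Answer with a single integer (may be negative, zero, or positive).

Gen 1: crossing 1x2. Both 1&3? no. Sum: 0
Gen 2: crossing 3x4. Both 1&3? no. Sum: 0
Gen 3: crossing 2x1. Both 1&3? no. Sum: 0
Gen 4: crossing 1x2. Both 1&3? no. Sum: 0
Gen 5: crossing 1x4. Both 1&3? no. Sum: 0
Gen 6: crossing 4x1. Both 1&3? no. Sum: 0
Gen 7: crossing 4x3. Both 1&3? no. Sum: 0
Gen 8: 1 under 3. Both 1&3? yes. Contrib: -1. Sum: -1
Gen 9: crossing 1x4. Both 1&3? no. Sum: -1

Answer: -1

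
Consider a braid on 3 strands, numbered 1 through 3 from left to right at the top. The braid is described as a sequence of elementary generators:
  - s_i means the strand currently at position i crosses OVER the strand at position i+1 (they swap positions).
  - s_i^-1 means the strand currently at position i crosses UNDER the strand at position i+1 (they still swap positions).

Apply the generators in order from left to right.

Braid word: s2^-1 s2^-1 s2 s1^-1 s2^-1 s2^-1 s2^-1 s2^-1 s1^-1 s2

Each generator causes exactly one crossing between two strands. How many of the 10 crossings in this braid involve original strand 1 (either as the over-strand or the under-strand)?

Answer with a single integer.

Gen 1: crossing 2x3. Involves strand 1? no. Count so far: 0
Gen 2: crossing 3x2. Involves strand 1? no. Count so far: 0
Gen 3: crossing 2x3. Involves strand 1? no. Count so far: 0
Gen 4: crossing 1x3. Involves strand 1? yes. Count so far: 1
Gen 5: crossing 1x2. Involves strand 1? yes. Count so far: 2
Gen 6: crossing 2x1. Involves strand 1? yes. Count so far: 3
Gen 7: crossing 1x2. Involves strand 1? yes. Count so far: 4
Gen 8: crossing 2x1. Involves strand 1? yes. Count so far: 5
Gen 9: crossing 3x1. Involves strand 1? yes. Count so far: 6
Gen 10: crossing 3x2. Involves strand 1? no. Count so far: 6

Answer: 6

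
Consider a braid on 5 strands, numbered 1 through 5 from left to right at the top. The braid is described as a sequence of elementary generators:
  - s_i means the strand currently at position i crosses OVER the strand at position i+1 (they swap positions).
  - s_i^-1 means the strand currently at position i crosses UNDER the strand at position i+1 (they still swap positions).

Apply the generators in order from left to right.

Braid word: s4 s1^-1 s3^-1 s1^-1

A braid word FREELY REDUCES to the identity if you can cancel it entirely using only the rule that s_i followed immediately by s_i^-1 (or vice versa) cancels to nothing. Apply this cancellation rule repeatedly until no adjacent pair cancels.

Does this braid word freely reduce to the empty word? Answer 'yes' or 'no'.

Answer: no

Derivation:
Gen 1 (s4): push. Stack: [s4]
Gen 2 (s1^-1): push. Stack: [s4 s1^-1]
Gen 3 (s3^-1): push. Stack: [s4 s1^-1 s3^-1]
Gen 4 (s1^-1): push. Stack: [s4 s1^-1 s3^-1 s1^-1]
Reduced word: s4 s1^-1 s3^-1 s1^-1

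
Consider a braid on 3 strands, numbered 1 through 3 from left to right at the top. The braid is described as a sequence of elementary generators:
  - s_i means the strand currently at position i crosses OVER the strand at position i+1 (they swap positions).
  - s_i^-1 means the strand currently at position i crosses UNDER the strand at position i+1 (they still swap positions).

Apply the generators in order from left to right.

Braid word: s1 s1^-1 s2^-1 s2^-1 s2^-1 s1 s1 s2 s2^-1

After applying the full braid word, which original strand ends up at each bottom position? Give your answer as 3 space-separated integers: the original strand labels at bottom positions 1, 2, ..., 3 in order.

Answer: 1 3 2

Derivation:
Gen 1 (s1): strand 1 crosses over strand 2. Perm now: [2 1 3]
Gen 2 (s1^-1): strand 2 crosses under strand 1. Perm now: [1 2 3]
Gen 3 (s2^-1): strand 2 crosses under strand 3. Perm now: [1 3 2]
Gen 4 (s2^-1): strand 3 crosses under strand 2. Perm now: [1 2 3]
Gen 5 (s2^-1): strand 2 crosses under strand 3. Perm now: [1 3 2]
Gen 6 (s1): strand 1 crosses over strand 3. Perm now: [3 1 2]
Gen 7 (s1): strand 3 crosses over strand 1. Perm now: [1 3 2]
Gen 8 (s2): strand 3 crosses over strand 2. Perm now: [1 2 3]
Gen 9 (s2^-1): strand 2 crosses under strand 3. Perm now: [1 3 2]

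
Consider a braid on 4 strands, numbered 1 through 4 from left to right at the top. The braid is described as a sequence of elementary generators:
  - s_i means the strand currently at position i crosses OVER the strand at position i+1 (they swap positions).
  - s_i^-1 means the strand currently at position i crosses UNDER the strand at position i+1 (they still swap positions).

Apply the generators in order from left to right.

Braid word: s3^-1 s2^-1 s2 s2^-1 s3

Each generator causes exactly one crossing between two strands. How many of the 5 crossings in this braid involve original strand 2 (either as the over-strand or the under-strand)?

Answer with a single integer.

Gen 1: crossing 3x4. Involves strand 2? no. Count so far: 0
Gen 2: crossing 2x4. Involves strand 2? yes. Count so far: 1
Gen 3: crossing 4x2. Involves strand 2? yes. Count so far: 2
Gen 4: crossing 2x4. Involves strand 2? yes. Count so far: 3
Gen 5: crossing 2x3. Involves strand 2? yes. Count so far: 4

Answer: 4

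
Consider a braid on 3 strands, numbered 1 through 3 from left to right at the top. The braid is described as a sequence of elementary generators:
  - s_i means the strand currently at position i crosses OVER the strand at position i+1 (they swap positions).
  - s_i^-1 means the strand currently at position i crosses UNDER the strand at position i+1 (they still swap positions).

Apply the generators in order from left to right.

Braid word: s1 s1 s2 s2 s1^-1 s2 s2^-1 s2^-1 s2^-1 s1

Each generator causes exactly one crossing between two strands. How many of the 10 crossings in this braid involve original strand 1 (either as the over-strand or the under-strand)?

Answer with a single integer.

Gen 1: crossing 1x2. Involves strand 1? yes. Count so far: 1
Gen 2: crossing 2x1. Involves strand 1? yes. Count so far: 2
Gen 3: crossing 2x3. Involves strand 1? no. Count so far: 2
Gen 4: crossing 3x2. Involves strand 1? no. Count so far: 2
Gen 5: crossing 1x2. Involves strand 1? yes. Count so far: 3
Gen 6: crossing 1x3. Involves strand 1? yes. Count so far: 4
Gen 7: crossing 3x1. Involves strand 1? yes. Count so far: 5
Gen 8: crossing 1x3. Involves strand 1? yes. Count so far: 6
Gen 9: crossing 3x1. Involves strand 1? yes. Count so far: 7
Gen 10: crossing 2x1. Involves strand 1? yes. Count so far: 8

Answer: 8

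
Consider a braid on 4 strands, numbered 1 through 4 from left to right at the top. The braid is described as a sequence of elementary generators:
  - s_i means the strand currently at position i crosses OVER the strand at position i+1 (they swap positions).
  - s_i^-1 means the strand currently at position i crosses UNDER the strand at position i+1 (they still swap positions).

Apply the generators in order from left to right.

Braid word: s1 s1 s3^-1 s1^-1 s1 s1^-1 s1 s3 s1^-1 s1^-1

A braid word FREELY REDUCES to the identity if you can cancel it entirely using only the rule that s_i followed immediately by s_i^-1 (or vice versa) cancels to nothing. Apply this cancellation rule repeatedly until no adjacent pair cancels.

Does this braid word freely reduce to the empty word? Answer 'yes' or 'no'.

Answer: yes

Derivation:
Gen 1 (s1): push. Stack: [s1]
Gen 2 (s1): push. Stack: [s1 s1]
Gen 3 (s3^-1): push. Stack: [s1 s1 s3^-1]
Gen 4 (s1^-1): push. Stack: [s1 s1 s3^-1 s1^-1]
Gen 5 (s1): cancels prior s1^-1. Stack: [s1 s1 s3^-1]
Gen 6 (s1^-1): push. Stack: [s1 s1 s3^-1 s1^-1]
Gen 7 (s1): cancels prior s1^-1. Stack: [s1 s1 s3^-1]
Gen 8 (s3): cancels prior s3^-1. Stack: [s1 s1]
Gen 9 (s1^-1): cancels prior s1. Stack: [s1]
Gen 10 (s1^-1): cancels prior s1. Stack: []
Reduced word: (empty)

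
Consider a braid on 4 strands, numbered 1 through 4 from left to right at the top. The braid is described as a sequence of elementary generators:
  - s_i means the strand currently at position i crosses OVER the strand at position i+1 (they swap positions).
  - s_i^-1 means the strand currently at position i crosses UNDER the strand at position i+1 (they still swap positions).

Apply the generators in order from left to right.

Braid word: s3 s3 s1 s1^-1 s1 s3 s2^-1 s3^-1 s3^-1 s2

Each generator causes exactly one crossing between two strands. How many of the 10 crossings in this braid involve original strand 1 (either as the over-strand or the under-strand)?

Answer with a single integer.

Gen 1: crossing 3x4. Involves strand 1? no. Count so far: 0
Gen 2: crossing 4x3. Involves strand 1? no. Count so far: 0
Gen 3: crossing 1x2. Involves strand 1? yes. Count so far: 1
Gen 4: crossing 2x1. Involves strand 1? yes. Count so far: 2
Gen 5: crossing 1x2. Involves strand 1? yes. Count so far: 3
Gen 6: crossing 3x4. Involves strand 1? no. Count so far: 3
Gen 7: crossing 1x4. Involves strand 1? yes. Count so far: 4
Gen 8: crossing 1x3. Involves strand 1? yes. Count so far: 5
Gen 9: crossing 3x1. Involves strand 1? yes. Count so far: 6
Gen 10: crossing 4x1. Involves strand 1? yes. Count so far: 7

Answer: 7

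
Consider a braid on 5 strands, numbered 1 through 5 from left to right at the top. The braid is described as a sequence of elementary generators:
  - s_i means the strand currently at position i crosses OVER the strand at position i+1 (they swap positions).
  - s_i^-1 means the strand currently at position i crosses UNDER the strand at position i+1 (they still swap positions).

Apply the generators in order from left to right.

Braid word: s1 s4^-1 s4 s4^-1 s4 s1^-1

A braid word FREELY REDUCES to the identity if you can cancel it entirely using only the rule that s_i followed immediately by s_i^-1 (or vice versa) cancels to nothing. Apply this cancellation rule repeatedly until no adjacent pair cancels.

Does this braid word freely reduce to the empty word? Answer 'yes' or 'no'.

Answer: yes

Derivation:
Gen 1 (s1): push. Stack: [s1]
Gen 2 (s4^-1): push. Stack: [s1 s4^-1]
Gen 3 (s4): cancels prior s4^-1. Stack: [s1]
Gen 4 (s4^-1): push. Stack: [s1 s4^-1]
Gen 5 (s4): cancels prior s4^-1. Stack: [s1]
Gen 6 (s1^-1): cancels prior s1. Stack: []
Reduced word: (empty)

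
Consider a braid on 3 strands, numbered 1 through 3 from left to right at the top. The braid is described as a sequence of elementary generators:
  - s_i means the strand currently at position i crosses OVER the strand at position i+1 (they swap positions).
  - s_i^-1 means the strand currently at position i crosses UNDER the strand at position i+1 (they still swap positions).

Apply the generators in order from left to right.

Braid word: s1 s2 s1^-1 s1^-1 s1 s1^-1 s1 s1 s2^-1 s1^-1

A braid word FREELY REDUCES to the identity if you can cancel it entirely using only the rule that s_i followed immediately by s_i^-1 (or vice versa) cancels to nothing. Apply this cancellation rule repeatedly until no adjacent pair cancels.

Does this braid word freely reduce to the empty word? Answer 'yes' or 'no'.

Answer: yes

Derivation:
Gen 1 (s1): push. Stack: [s1]
Gen 2 (s2): push. Stack: [s1 s2]
Gen 3 (s1^-1): push. Stack: [s1 s2 s1^-1]
Gen 4 (s1^-1): push. Stack: [s1 s2 s1^-1 s1^-1]
Gen 5 (s1): cancels prior s1^-1. Stack: [s1 s2 s1^-1]
Gen 6 (s1^-1): push. Stack: [s1 s2 s1^-1 s1^-1]
Gen 7 (s1): cancels prior s1^-1. Stack: [s1 s2 s1^-1]
Gen 8 (s1): cancels prior s1^-1. Stack: [s1 s2]
Gen 9 (s2^-1): cancels prior s2. Stack: [s1]
Gen 10 (s1^-1): cancels prior s1. Stack: []
Reduced word: (empty)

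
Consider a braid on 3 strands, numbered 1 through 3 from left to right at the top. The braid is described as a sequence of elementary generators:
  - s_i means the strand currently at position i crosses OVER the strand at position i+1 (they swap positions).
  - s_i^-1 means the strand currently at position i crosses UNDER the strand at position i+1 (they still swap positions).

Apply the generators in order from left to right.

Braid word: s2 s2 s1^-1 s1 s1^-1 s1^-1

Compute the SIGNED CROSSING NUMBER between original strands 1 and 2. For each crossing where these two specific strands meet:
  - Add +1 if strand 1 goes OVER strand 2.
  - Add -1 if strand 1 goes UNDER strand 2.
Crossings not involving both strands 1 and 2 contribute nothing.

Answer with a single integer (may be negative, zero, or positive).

Gen 1: crossing 2x3. Both 1&2? no. Sum: 0
Gen 2: crossing 3x2. Both 1&2? no. Sum: 0
Gen 3: 1 under 2. Both 1&2? yes. Contrib: -1. Sum: -1
Gen 4: 2 over 1. Both 1&2? yes. Contrib: -1. Sum: -2
Gen 5: 1 under 2. Both 1&2? yes. Contrib: -1. Sum: -3
Gen 6: 2 under 1. Both 1&2? yes. Contrib: +1. Sum: -2

Answer: -2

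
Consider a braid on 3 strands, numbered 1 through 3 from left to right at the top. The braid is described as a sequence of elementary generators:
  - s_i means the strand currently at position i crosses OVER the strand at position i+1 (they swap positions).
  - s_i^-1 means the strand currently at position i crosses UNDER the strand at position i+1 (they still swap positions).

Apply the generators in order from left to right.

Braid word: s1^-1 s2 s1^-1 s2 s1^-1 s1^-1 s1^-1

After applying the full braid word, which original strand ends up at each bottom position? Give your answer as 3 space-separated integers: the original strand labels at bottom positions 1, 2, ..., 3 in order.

Gen 1 (s1^-1): strand 1 crosses under strand 2. Perm now: [2 1 3]
Gen 2 (s2): strand 1 crosses over strand 3. Perm now: [2 3 1]
Gen 3 (s1^-1): strand 2 crosses under strand 3. Perm now: [3 2 1]
Gen 4 (s2): strand 2 crosses over strand 1. Perm now: [3 1 2]
Gen 5 (s1^-1): strand 3 crosses under strand 1. Perm now: [1 3 2]
Gen 6 (s1^-1): strand 1 crosses under strand 3. Perm now: [3 1 2]
Gen 7 (s1^-1): strand 3 crosses under strand 1. Perm now: [1 3 2]

Answer: 1 3 2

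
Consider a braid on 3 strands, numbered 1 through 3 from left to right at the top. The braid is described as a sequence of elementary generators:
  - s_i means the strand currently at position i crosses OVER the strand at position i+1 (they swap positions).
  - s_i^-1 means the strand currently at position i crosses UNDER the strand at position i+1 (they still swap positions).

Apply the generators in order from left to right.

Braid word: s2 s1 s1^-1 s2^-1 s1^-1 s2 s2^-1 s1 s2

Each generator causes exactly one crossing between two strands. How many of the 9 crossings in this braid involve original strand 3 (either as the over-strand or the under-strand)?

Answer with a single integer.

Answer: 7

Derivation:
Gen 1: crossing 2x3. Involves strand 3? yes. Count so far: 1
Gen 2: crossing 1x3. Involves strand 3? yes. Count so far: 2
Gen 3: crossing 3x1. Involves strand 3? yes. Count so far: 3
Gen 4: crossing 3x2. Involves strand 3? yes. Count so far: 4
Gen 5: crossing 1x2. Involves strand 3? no. Count so far: 4
Gen 6: crossing 1x3. Involves strand 3? yes. Count so far: 5
Gen 7: crossing 3x1. Involves strand 3? yes. Count so far: 6
Gen 8: crossing 2x1. Involves strand 3? no. Count so far: 6
Gen 9: crossing 2x3. Involves strand 3? yes. Count so far: 7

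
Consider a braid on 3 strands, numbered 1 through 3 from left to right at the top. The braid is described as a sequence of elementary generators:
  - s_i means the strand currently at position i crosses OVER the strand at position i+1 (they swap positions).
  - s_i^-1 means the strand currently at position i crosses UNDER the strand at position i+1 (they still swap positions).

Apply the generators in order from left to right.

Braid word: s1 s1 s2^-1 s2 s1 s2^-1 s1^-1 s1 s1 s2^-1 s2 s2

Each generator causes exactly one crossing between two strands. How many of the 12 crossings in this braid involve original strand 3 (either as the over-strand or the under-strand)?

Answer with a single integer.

Gen 1: crossing 1x2. Involves strand 3? no. Count so far: 0
Gen 2: crossing 2x1. Involves strand 3? no. Count so far: 0
Gen 3: crossing 2x3. Involves strand 3? yes. Count so far: 1
Gen 4: crossing 3x2. Involves strand 3? yes. Count so far: 2
Gen 5: crossing 1x2. Involves strand 3? no. Count so far: 2
Gen 6: crossing 1x3. Involves strand 3? yes. Count so far: 3
Gen 7: crossing 2x3. Involves strand 3? yes. Count so far: 4
Gen 8: crossing 3x2. Involves strand 3? yes. Count so far: 5
Gen 9: crossing 2x3. Involves strand 3? yes. Count so far: 6
Gen 10: crossing 2x1. Involves strand 3? no. Count so far: 6
Gen 11: crossing 1x2. Involves strand 3? no. Count so far: 6
Gen 12: crossing 2x1. Involves strand 3? no. Count so far: 6

Answer: 6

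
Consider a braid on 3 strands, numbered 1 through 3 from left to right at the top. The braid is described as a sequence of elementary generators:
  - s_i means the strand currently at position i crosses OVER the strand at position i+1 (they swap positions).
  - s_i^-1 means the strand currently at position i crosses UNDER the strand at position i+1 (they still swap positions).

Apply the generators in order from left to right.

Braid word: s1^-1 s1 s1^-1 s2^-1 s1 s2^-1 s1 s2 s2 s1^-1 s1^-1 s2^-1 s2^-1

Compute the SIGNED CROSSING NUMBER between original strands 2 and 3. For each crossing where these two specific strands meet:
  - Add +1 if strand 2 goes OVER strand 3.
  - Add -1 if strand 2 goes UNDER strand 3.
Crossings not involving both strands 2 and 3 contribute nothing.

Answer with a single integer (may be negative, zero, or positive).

Gen 1: crossing 1x2. Both 2&3? no. Sum: 0
Gen 2: crossing 2x1. Both 2&3? no. Sum: 0
Gen 3: crossing 1x2. Both 2&3? no. Sum: 0
Gen 4: crossing 1x3. Both 2&3? no. Sum: 0
Gen 5: 2 over 3. Both 2&3? yes. Contrib: +1. Sum: 1
Gen 6: crossing 2x1. Both 2&3? no. Sum: 1
Gen 7: crossing 3x1. Both 2&3? no. Sum: 1
Gen 8: 3 over 2. Both 2&3? yes. Contrib: -1. Sum: 0
Gen 9: 2 over 3. Both 2&3? yes. Contrib: +1. Sum: 1
Gen 10: crossing 1x3. Both 2&3? no. Sum: 1
Gen 11: crossing 3x1. Both 2&3? no. Sum: 1
Gen 12: 3 under 2. Both 2&3? yes. Contrib: +1. Sum: 2
Gen 13: 2 under 3. Both 2&3? yes. Contrib: -1. Sum: 1

Answer: 1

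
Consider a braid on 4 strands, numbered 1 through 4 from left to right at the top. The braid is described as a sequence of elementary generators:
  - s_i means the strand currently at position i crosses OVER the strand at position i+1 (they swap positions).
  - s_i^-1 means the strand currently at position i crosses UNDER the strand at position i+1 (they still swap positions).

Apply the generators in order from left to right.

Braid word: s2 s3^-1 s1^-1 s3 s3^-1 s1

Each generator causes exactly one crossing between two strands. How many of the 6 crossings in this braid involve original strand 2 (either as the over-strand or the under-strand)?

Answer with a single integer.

Answer: 4

Derivation:
Gen 1: crossing 2x3. Involves strand 2? yes. Count so far: 1
Gen 2: crossing 2x4. Involves strand 2? yes. Count so far: 2
Gen 3: crossing 1x3. Involves strand 2? no. Count so far: 2
Gen 4: crossing 4x2. Involves strand 2? yes. Count so far: 3
Gen 5: crossing 2x4. Involves strand 2? yes. Count so far: 4
Gen 6: crossing 3x1. Involves strand 2? no. Count so far: 4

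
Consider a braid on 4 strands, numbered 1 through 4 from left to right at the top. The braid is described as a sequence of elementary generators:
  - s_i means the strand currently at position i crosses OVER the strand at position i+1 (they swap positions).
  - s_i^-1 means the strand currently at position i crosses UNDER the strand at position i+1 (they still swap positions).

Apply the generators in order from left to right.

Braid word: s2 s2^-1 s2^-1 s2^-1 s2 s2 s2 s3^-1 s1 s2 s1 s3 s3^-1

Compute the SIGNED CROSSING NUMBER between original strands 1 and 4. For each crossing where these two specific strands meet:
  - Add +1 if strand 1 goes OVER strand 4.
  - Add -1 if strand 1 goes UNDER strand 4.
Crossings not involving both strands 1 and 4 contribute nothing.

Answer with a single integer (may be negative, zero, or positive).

Gen 1: crossing 2x3. Both 1&4? no. Sum: 0
Gen 2: crossing 3x2. Both 1&4? no. Sum: 0
Gen 3: crossing 2x3. Both 1&4? no. Sum: 0
Gen 4: crossing 3x2. Both 1&4? no. Sum: 0
Gen 5: crossing 2x3. Both 1&4? no. Sum: 0
Gen 6: crossing 3x2. Both 1&4? no. Sum: 0
Gen 7: crossing 2x3. Both 1&4? no. Sum: 0
Gen 8: crossing 2x4. Both 1&4? no. Sum: 0
Gen 9: crossing 1x3. Both 1&4? no. Sum: 0
Gen 10: 1 over 4. Both 1&4? yes. Contrib: +1. Sum: 1
Gen 11: crossing 3x4. Both 1&4? no. Sum: 1
Gen 12: crossing 1x2. Both 1&4? no. Sum: 1
Gen 13: crossing 2x1. Both 1&4? no. Sum: 1

Answer: 1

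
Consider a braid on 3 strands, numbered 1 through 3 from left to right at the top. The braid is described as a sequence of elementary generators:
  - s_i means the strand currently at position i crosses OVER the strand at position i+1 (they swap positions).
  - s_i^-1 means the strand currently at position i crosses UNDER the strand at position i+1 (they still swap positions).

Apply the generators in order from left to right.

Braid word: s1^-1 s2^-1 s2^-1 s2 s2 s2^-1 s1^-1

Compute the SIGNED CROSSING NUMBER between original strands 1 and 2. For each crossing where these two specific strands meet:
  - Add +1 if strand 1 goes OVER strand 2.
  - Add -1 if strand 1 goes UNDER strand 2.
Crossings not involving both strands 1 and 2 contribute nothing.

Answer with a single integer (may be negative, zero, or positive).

Answer: -1

Derivation:
Gen 1: 1 under 2. Both 1&2? yes. Contrib: -1. Sum: -1
Gen 2: crossing 1x3. Both 1&2? no. Sum: -1
Gen 3: crossing 3x1. Both 1&2? no. Sum: -1
Gen 4: crossing 1x3. Both 1&2? no. Sum: -1
Gen 5: crossing 3x1. Both 1&2? no. Sum: -1
Gen 6: crossing 1x3. Both 1&2? no. Sum: -1
Gen 7: crossing 2x3. Both 1&2? no. Sum: -1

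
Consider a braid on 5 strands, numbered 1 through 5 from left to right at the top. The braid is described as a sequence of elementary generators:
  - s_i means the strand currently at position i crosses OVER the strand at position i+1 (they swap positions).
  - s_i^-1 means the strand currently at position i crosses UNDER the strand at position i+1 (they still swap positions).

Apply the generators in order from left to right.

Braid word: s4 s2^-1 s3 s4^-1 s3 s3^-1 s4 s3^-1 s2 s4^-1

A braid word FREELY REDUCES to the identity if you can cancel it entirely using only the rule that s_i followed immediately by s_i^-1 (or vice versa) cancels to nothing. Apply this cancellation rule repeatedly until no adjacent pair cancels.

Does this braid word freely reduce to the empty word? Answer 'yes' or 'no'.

Gen 1 (s4): push. Stack: [s4]
Gen 2 (s2^-1): push. Stack: [s4 s2^-1]
Gen 3 (s3): push. Stack: [s4 s2^-1 s3]
Gen 4 (s4^-1): push. Stack: [s4 s2^-1 s3 s4^-1]
Gen 5 (s3): push. Stack: [s4 s2^-1 s3 s4^-1 s3]
Gen 6 (s3^-1): cancels prior s3. Stack: [s4 s2^-1 s3 s4^-1]
Gen 7 (s4): cancels prior s4^-1. Stack: [s4 s2^-1 s3]
Gen 8 (s3^-1): cancels prior s3. Stack: [s4 s2^-1]
Gen 9 (s2): cancels prior s2^-1. Stack: [s4]
Gen 10 (s4^-1): cancels prior s4. Stack: []
Reduced word: (empty)

Answer: yes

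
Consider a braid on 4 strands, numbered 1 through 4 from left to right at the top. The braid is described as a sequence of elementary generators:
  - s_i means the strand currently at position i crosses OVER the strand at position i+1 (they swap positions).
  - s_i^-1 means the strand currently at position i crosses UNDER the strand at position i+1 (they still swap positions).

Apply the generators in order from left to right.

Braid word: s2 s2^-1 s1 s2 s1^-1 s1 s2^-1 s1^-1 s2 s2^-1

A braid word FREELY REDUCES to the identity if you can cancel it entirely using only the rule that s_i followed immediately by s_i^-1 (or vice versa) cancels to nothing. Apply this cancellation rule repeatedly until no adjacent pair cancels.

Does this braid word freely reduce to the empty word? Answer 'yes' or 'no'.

Answer: yes

Derivation:
Gen 1 (s2): push. Stack: [s2]
Gen 2 (s2^-1): cancels prior s2. Stack: []
Gen 3 (s1): push. Stack: [s1]
Gen 4 (s2): push. Stack: [s1 s2]
Gen 5 (s1^-1): push. Stack: [s1 s2 s1^-1]
Gen 6 (s1): cancels prior s1^-1. Stack: [s1 s2]
Gen 7 (s2^-1): cancels prior s2. Stack: [s1]
Gen 8 (s1^-1): cancels prior s1. Stack: []
Gen 9 (s2): push. Stack: [s2]
Gen 10 (s2^-1): cancels prior s2. Stack: []
Reduced word: (empty)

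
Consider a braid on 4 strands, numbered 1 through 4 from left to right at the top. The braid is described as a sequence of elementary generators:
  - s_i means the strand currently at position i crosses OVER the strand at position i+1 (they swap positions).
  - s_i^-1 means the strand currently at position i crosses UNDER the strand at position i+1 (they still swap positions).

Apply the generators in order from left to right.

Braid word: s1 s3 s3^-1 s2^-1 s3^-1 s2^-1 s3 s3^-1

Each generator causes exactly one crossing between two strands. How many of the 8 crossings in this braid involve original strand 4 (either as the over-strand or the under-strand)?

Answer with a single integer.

Gen 1: crossing 1x2. Involves strand 4? no. Count so far: 0
Gen 2: crossing 3x4. Involves strand 4? yes. Count so far: 1
Gen 3: crossing 4x3. Involves strand 4? yes. Count so far: 2
Gen 4: crossing 1x3. Involves strand 4? no. Count so far: 2
Gen 5: crossing 1x4. Involves strand 4? yes. Count so far: 3
Gen 6: crossing 3x4. Involves strand 4? yes. Count so far: 4
Gen 7: crossing 3x1. Involves strand 4? no. Count so far: 4
Gen 8: crossing 1x3. Involves strand 4? no. Count so far: 4

Answer: 4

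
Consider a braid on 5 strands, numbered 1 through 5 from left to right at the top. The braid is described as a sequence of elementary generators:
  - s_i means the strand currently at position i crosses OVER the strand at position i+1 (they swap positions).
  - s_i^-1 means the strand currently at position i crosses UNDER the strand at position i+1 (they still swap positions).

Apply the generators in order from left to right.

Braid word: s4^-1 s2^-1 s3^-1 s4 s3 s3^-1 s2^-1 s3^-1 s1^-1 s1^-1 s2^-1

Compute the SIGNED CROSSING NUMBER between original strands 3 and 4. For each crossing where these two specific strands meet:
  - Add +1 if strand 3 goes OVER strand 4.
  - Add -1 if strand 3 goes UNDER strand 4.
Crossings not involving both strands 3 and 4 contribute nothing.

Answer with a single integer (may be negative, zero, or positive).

Answer: -1

Derivation:
Gen 1: crossing 4x5. Both 3&4? no. Sum: 0
Gen 2: crossing 2x3. Both 3&4? no. Sum: 0
Gen 3: crossing 2x5. Both 3&4? no. Sum: 0
Gen 4: crossing 2x4. Both 3&4? no. Sum: 0
Gen 5: crossing 5x4. Both 3&4? no. Sum: 0
Gen 6: crossing 4x5. Both 3&4? no. Sum: 0
Gen 7: crossing 3x5. Both 3&4? no. Sum: 0
Gen 8: 3 under 4. Both 3&4? yes. Contrib: -1. Sum: -1
Gen 9: crossing 1x5. Both 3&4? no. Sum: -1
Gen 10: crossing 5x1. Both 3&4? no. Sum: -1
Gen 11: crossing 5x4. Both 3&4? no. Sum: -1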